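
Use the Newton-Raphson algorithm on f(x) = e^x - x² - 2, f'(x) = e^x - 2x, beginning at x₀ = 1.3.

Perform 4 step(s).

f(x) = e^x - x² - 2
f'(x) = e^x - 2x
x₀ = 1.3

Newton-Raphson formula: x_{n+1} = x_n - f(x_n)/f'(x_n)

Iteration 1:
  f(1.300000) = -0.020703
  f'(1.300000) = 1.069297
  x_1 = 1.300000 - (-0.020703)/1.069297 = 1.319362
Iteration 2:
  f(1.319362) = 0.000317
  f'(1.319362) = 1.102309
  x_2 = 1.319362 - 0.000317/1.102309 = 1.319074
Iteration 3:
  f(1.319074) = 0.000000
  f'(1.319074) = 1.101808
  x_3 = 1.319074 - 0.000000/1.101808 = 1.319074
Iteration 4:
  f(1.319074) = 0.000000
  f'(1.319074) = 1.101808
  x_4 = 1.319074 - 0.000000/1.101808 = 1.319074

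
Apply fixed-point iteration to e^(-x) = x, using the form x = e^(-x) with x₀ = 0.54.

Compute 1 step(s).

Equation: e^(-x) = x
Fixed-point form: x = e^(-x)
x₀ = 0.54

x_1 = g(0.540000) = 0.582748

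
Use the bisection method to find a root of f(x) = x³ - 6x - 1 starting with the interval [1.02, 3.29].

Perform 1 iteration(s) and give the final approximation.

f(x) = x³ - 6x - 1
Initial interval: [1.02, 3.29]

Iteration 1:
  c_1 = (1.020000 + 3.290000)/2 = 2.155000
  f(c_1) = f(2.155000) = -3.922126
  f(a) × f(c) ≥ 0, new interval: [2.155000, 3.290000]

After 1 iteration(s), the approximation is c_1 = 2.155000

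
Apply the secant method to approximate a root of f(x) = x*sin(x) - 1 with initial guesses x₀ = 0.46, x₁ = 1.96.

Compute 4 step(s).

f(x) = x*sin(x) - 1
x₀ = 0.46, x₁ = 1.96

Secant formula: x_{n+1} = x_n - f(x_n)(x_n - x_{n-1})/(f(x_n) - f(x_{n-1}))

Iteration 1:
  f(0.460000) = -0.795784
  f(1.960000) = 0.813415
  x_2 = 1.960000 - 0.813415×(1.960000 - 0.460000)/(0.813415 - (-0.795784))
       = 1.201783
Iteration 2:
  f(1.960000) = 0.813415
  f(1.201783) = 0.120883
  x_3 = 1.201783 - 0.120883×(1.201783 - 1.960000)/(0.120883 - 0.813415)
       = 1.069434
Iteration 3:
  f(1.201783) = 0.120883
  f(1.069434) = -0.062183
  x_4 = 1.069434 - (-0.062183)×(1.069434 - 1.201783)/(-0.062183 - 0.120883)
       = 1.114389
Iteration 4:
  f(1.069434) = -0.062183
  f(1.114389) = 0.000323
  x_5 = 1.114389 - 0.000323×(1.114389 - 1.069434)/(0.000323 - (-0.062183))
       = 1.114157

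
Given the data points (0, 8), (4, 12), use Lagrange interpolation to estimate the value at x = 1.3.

Lagrange interpolation formula:
P(x) = Σ yᵢ × Lᵢ(x)
where Lᵢ(x) = Π_{j≠i} (x - xⱼ)/(xᵢ - xⱼ)

L_0(1.3) = (1.3 - 4)/(0 - 4) = 0.675000
L_1(1.3) = (1.3 - 0)/(4 - 0) = 0.325000

P(1.3) = 8×L_0(1.3) + 12×L_1(1.3)
P(1.3) = 9.300000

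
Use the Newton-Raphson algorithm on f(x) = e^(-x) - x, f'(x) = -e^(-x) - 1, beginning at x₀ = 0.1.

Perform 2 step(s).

f(x) = e^(-x) - x
f'(x) = -e^(-x) - 1
x₀ = 0.1

Newton-Raphson formula: x_{n+1} = x_n - f(x_n)/f'(x_n)

Iteration 1:
  f(0.100000) = 0.804837
  f'(0.100000) = -1.904837
  x_1 = 0.100000 - 0.804837/(-1.904837) = 0.522523
Iteration 2:
  f(0.522523) = 0.070500
  f'(0.522523) = -1.593023
  x_2 = 0.522523 - 0.070500/(-1.593023) = 0.566778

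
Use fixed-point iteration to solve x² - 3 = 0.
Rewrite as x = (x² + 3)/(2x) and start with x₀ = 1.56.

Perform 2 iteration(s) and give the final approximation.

Equation: x² - 3 = 0
Fixed-point form: x = (x² + 3)/(2x)
x₀ = 1.56

x_1 = g(1.560000) = 1.741538
x_2 = g(1.741538) = 1.732077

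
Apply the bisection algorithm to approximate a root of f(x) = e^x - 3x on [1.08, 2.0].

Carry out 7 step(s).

f(x) = e^x - 3x
Initial interval: [1.08, 2.0]

Iteration 1:
  c_1 = (1.080000 + 2.000000)/2 = 1.540000
  f(c_1) = f(1.540000) = 0.044590
  f(a) × f(c) < 0, new interval: [1.080000, 1.540000]
Iteration 2:
  c_2 = (1.080000 + 1.540000)/2 = 1.310000
  f(c_2) = f(1.310000) = -0.223826
  f(a) × f(c) ≥ 0, new interval: [1.310000, 1.540000]
Iteration 3:
  c_3 = (1.310000 + 1.540000)/2 = 1.425000
  f(c_3) = f(1.425000) = -0.117142
  f(a) × f(c) ≥ 0, new interval: [1.425000, 1.540000]
Iteration 4:
  c_4 = (1.425000 + 1.540000)/2 = 1.482500
  f(c_4) = f(1.482500) = -0.043558
  f(a) × f(c) ≥ 0, new interval: [1.482500, 1.540000]
Iteration 5:
  c_5 = (1.482500 + 1.540000)/2 = 1.511250
  f(c_5) = f(1.511250) = -0.001357
  f(a) × f(c) ≥ 0, new interval: [1.511250, 1.540000]
Iteration 6:
  c_6 = (1.511250 + 1.540000)/2 = 1.525625
  f(c_6) = f(1.525625) = 0.021141
  f(a) × f(c) < 0, new interval: [1.511250, 1.525625]
Iteration 7:
  c_7 = (1.511250 + 1.525625)/2 = 1.518438
  f(c_7) = f(1.518438) = 0.009774
  f(a) × f(c) < 0, new interval: [1.511250, 1.518438]

After 7 iteration(s), the approximation is c_7 = 1.518438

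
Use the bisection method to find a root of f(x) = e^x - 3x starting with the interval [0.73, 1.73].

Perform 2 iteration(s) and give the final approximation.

f(x) = e^x - 3x
Initial interval: [0.73, 1.73]

Iteration 1:
  c_1 = (0.730000 + 1.730000)/2 = 1.230000
  f(c_1) = f(1.230000) = -0.268770
  f(a) × f(c) ≥ 0, new interval: [1.230000, 1.730000]
Iteration 2:
  c_2 = (1.230000 + 1.730000)/2 = 1.480000
  f(c_2) = f(1.480000) = -0.047054
  f(a) × f(c) ≥ 0, new interval: [1.480000, 1.730000]

After 2 iteration(s), the approximation is c_2 = 1.480000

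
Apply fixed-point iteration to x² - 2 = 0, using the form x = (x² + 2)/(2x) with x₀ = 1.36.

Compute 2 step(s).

Equation: x² - 2 = 0
Fixed-point form: x = (x² + 2)/(2x)
x₀ = 1.36

x_1 = g(1.360000) = 1.415294
x_2 = g(1.415294) = 1.414214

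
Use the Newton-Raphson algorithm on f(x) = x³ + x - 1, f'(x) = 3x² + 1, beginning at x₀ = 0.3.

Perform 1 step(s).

f(x) = x³ + x - 1
f'(x) = 3x² + 1
x₀ = 0.3

Newton-Raphson formula: x_{n+1} = x_n - f(x_n)/f'(x_n)

Iteration 1:
  f(0.300000) = -0.673000
  f'(0.300000) = 1.270000
  x_1 = 0.300000 - (-0.673000)/1.270000 = 0.829921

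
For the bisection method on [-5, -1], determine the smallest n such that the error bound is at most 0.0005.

We need (b-a)/2^n ≤ 0.0005
(-1 - (-5))/2^n ≤ 0.0005
4/2^n ≤ 0.0005
2^n ≥ 8000
n ≥ log₂(8000) = 12.97
n ≥ 13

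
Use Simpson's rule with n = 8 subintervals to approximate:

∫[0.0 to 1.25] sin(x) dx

f(x) = sin(x)
a = 0.0, b = 1.25, n = 8
h = (b - a)/n = 0.156250

Simpson's rule: (h/3)[f(x₀) + 4f(x₁) + 2f(x₂) + ... + f(xₙ)]

x_0 = 0.0000, f(x_0) = 0.000000, coefficient = 1
x_1 = 0.1562, f(x_1) = 0.155615, coefficient = 4
x_2 = 0.3125, f(x_2) = 0.307439, coefficient = 2
x_3 = 0.4688, f(x_3) = 0.451771, coefficient = 4
x_4 = 0.6250, f(x_4) = 0.585097, coefficient = 2
x_5 = 0.7812, f(x_5) = 0.704168, coefficient = 4
x_6 = 0.9375, f(x_6) = 0.806081, coefficient = 2
x_7 = 1.0938, f(x_7) = 0.888355, coefficient = 4
x_8 = 1.2500, f(x_8) = 0.948985, coefficient = 1

I ≈ (0.156250/3) × 13.145854 = 0.684680
Exact value: 0.684678
Error: 0.000002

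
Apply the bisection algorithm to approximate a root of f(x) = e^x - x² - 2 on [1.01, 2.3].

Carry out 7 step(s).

f(x) = e^x - x² - 2
Initial interval: [1.01, 2.3]

Iteration 1:
  c_1 = (1.010000 + 2.300000)/2 = 1.655000
  f(c_1) = f(1.655000) = 0.494055
  f(a) × f(c) < 0, new interval: [1.010000, 1.655000]
Iteration 2:
  c_2 = (1.010000 + 1.655000)/2 = 1.332500
  f(c_2) = f(1.332500) = 0.014952
  f(a) × f(c) < 0, new interval: [1.010000, 1.332500]
Iteration 3:
  c_3 = (1.010000 + 1.332500)/2 = 1.171250
  f(c_3) = f(1.171250) = -0.145804
  f(a) × f(c) ≥ 0, new interval: [1.171250, 1.332500]
Iteration 4:
  c_4 = (1.171250 + 1.332500)/2 = 1.251875
  f(c_4) = f(1.251875) = -0.070298
  f(a) × f(c) ≥ 0, new interval: [1.251875, 1.332500]
Iteration 5:
  c_5 = (1.251875 + 1.332500)/2 = 1.292188
  f(c_5) = f(1.292188) = -0.029007
  f(a) × f(c) ≥ 0, new interval: [1.292188, 1.332500]
Iteration 6:
  c_6 = (1.292188 + 1.332500)/2 = 1.312344
  f(c_6) = f(1.312344) = -0.007376
  f(a) × f(c) ≥ 0, new interval: [1.312344, 1.332500]
Iteration 7:
  c_7 = (1.312344 + 1.332500)/2 = 1.322422
  f(c_7) = f(1.322422) = 0.003699
  f(a) × f(c) < 0, new interval: [1.312344, 1.322422]

After 7 iteration(s), the approximation is c_7 = 1.322422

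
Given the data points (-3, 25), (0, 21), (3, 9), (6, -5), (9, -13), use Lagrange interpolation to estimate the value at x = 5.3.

Lagrange interpolation formula:
P(x) = Σ yᵢ × Lᵢ(x)
where Lᵢ(x) = Π_{j≠i} (x - xⱼ)/(xᵢ - xⱼ)

L_0(5.3) = (5.3 - 0)/(-3 - 0) × (5.3 - 3)/(-3 - 3) × (5.3 - 6)/(-3 - 6) × (5.3 - 9)/(-3 - 9) = 0.016241
L_1(5.3) = (5.3 - (-3))/(0 - (-3)) × (5.3 - 3)/(0 - 3) × (5.3 - 6)/(0 - 6) × (5.3 - 9)/(0 - 9) = -0.101735
L_2(5.3) = (5.3 - (-3))/(3 - (-3)) × (5.3 - 0)/(3 - 0) × (5.3 - 6)/(3 - 6) × (5.3 - 9)/(3 - 9) = 0.351648
L_3(5.3) = (5.3 - (-3))/(6 - (-3)) × (5.3 - 0)/(6 - 0) × (5.3 - 3)/(6 - 3) × (5.3 - 9)/(6 - 9) = 0.770278
L_4(5.3) = (5.3 - (-3))/(9 - (-3)) × (5.3 - 0)/(9 - 0) × (5.3 - 3)/(9 - 3) × (5.3 - 6)/(9 - 6) = -0.036432

P(5.3) = 25×L_0(5.3) + 21×L_1(5.3) + 9×L_2(5.3) + (-5)×L_3(5.3) + (-13)×L_4(5.3)
P(5.3) = -1.943346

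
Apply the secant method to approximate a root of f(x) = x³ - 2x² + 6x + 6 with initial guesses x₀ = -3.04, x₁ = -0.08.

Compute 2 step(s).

f(x) = x³ - 2x² + 6x + 6
x₀ = -3.04, x₁ = -0.08

Secant formula: x_{n+1} = x_n - f(x_n)(x_n - x_{n-1})/(f(x_n) - f(x_{n-1}))

Iteration 1:
  f(-3.040000) = -58.817664
  f(-0.080000) = 5.506688
  x_2 = -0.080000 - 5.506688×(-0.080000 - (-3.040000))/(5.506688 - (-58.817664))
       = -0.333400
Iteration 2:
  f(-0.080000) = 5.506688
  f(-0.333400) = 3.740229
  x_3 = -0.333400 - 3.740229×(-0.333400 - (-0.080000))/(3.740229 - 5.506688)
       = -0.869939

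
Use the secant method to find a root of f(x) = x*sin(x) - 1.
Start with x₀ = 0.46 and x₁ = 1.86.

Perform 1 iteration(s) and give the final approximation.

f(x) = x*sin(x) - 1
x₀ = 0.46, x₁ = 1.86

Secant formula: x_{n+1} = x_n - f(x_n)(x_n - x_{n-1})/(f(x_n) - f(x_{n-1}))

Iteration 1:
  f(0.460000) = -0.795784
  f(1.860000) = 0.782757
  x_2 = 1.860000 - 0.782757×(1.860000 - 0.460000)/(0.782757 - (-0.795784))
       = 1.165777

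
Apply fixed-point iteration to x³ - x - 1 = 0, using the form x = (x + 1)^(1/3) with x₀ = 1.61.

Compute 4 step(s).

Equation: x³ - x - 1 = 0
Fixed-point form: x = (x + 1)^(1/3)
x₀ = 1.61

x_1 = g(1.610000) = 1.376830
x_2 = g(1.376830) = 1.334543
x_3 = g(1.334543) = 1.326582
x_4 = g(1.326582) = 1.325072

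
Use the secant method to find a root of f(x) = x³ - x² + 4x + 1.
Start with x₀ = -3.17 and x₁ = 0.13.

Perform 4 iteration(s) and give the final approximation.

f(x) = x³ - x² + 4x + 1
x₀ = -3.17, x₁ = 0.13

Secant formula: x_{n+1} = x_n - f(x_n)(x_n - x_{n-1})/(f(x_n) - f(x_{n-1}))

Iteration 1:
  f(-3.170000) = -53.583913
  f(0.130000) = 1.505297
  x_2 = 0.130000 - 1.505297×(0.130000 - (-3.170000))/(1.505297 - (-53.583913))
       = 0.039828
Iteration 2:
  f(0.130000) = 1.505297
  f(0.039828) = 1.157791
  x_3 = 0.039828 - 1.157791×(0.039828 - 0.130000)/(1.157791 - 1.505297)
       = -0.260597
Iteration 3:
  f(0.039828) = 1.157791
  f(-0.260597) = -0.127997
  x_4 = -0.260597 - (-0.127997)×(-0.260597 - 0.039828)/(-0.127997 - 1.157791)
       = -0.230691
Iteration 4:
  f(-0.260597) = -0.127997
  f(-0.230691) = 0.011743
  x_5 = -0.230691 - 0.011743×(-0.230691 - (-0.260597))/(0.011743 - (-0.127997))
       = -0.233204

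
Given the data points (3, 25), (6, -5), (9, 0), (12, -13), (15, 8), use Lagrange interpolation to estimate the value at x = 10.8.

Lagrange interpolation formula:
P(x) = Σ yᵢ × Lᵢ(x)
where Lᵢ(x) = Π_{j≠i} (x - xⱼ)/(xᵢ - xⱼ)

L_0(10.8) = (10.8 - 6)/(3 - 6) × (10.8 - 9)/(3 - 9) × (10.8 - 12)/(3 - 12) × (10.8 - 15)/(3 - 15) = 0.022400
L_1(10.8) = (10.8 - 3)/(6 - 3) × (10.8 - 9)/(6 - 9) × (10.8 - 12)/(6 - 12) × (10.8 - 15)/(6 - 15) = -0.145600
L_2(10.8) = (10.8 - 3)/(9 - 3) × (10.8 - 6)/(9 - 6) × (10.8 - 12)/(9 - 12) × (10.8 - 15)/(9 - 15) = 0.582400
L_3(10.8) = (10.8 - 3)/(12 - 3) × (10.8 - 6)/(12 - 6) × (10.8 - 9)/(12 - 9) × (10.8 - 15)/(12 - 15) = 0.582400
L_4(10.8) = (10.8 - 3)/(15 - 3) × (10.8 - 6)/(15 - 6) × (10.8 - 9)/(15 - 9) × (10.8 - 12)/(15 - 12) = -0.041600

P(10.8) = 25×L_0(10.8) + (-5)×L_1(10.8) + 0×L_2(10.8) + (-13)×L_3(10.8) + 8×L_4(10.8)
P(10.8) = -6.616000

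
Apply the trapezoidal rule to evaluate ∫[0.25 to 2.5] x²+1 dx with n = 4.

f(x) = x²+1
a = 0.25, b = 2.5, n = 4
h = (b - a)/n = 0.562500

Trapezoidal rule: (h/2)[f(x₀) + 2f(x₁) + 2f(x₂) + ... + f(xₙ)]

x_0 = 0.2500, f(x_0) = 1.062500, coefficient = 1
x_1 = 0.8125, f(x_1) = 1.660156, coefficient = 2
x_2 = 1.3750, f(x_2) = 2.890625, coefficient = 2
x_3 = 1.9375, f(x_3) = 4.753906, coefficient = 2
x_4 = 2.5000, f(x_4) = 7.250000, coefficient = 1

I ≈ (0.562500/2) × 26.921875 = 7.571777
Exact value: 7.453125
Error: 0.118652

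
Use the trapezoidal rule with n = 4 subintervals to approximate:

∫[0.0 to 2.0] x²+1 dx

f(x) = x²+1
a = 0.0, b = 2.0, n = 4
h = (b - a)/n = 0.500000

Trapezoidal rule: (h/2)[f(x₀) + 2f(x₁) + 2f(x₂) + ... + f(xₙ)]

x_0 = 0.0000, f(x_0) = 1.000000, coefficient = 1
x_1 = 0.5000, f(x_1) = 1.250000, coefficient = 2
x_2 = 1.0000, f(x_2) = 2.000000, coefficient = 2
x_3 = 1.5000, f(x_3) = 3.250000, coefficient = 2
x_4 = 2.0000, f(x_4) = 5.000000, coefficient = 1

I ≈ (0.500000/2) × 19.000000 = 4.750000
Exact value: 4.666667
Error: 0.083333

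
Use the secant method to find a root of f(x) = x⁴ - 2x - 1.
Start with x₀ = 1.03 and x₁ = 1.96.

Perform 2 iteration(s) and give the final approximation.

f(x) = x⁴ - 2x - 1
x₀ = 1.03, x₁ = 1.96

Secant formula: x_{n+1} = x_n - f(x_n)(x_n - x_{n-1})/(f(x_n) - f(x_{n-1}))

Iteration 1:
  f(1.030000) = -1.934491
  f(1.960000) = 9.837891
  x_2 = 1.960000 - 9.837891×(1.960000 - 1.030000)/(9.837891 - (-1.934491))
       = 1.182822
Iteration 2:
  f(1.960000) = 9.837891
  f(1.182822) = -1.408254
  x_3 = 1.182822 - (-1.408254)×(1.182822 - 1.960000)/(-1.408254 - 9.837891)
       = 1.280141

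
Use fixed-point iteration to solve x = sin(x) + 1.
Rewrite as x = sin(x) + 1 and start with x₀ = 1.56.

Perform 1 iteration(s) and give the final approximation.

Equation: x = sin(x) + 1
Fixed-point form: x = sin(x) + 1
x₀ = 1.56

x_1 = g(1.560000) = 1.999942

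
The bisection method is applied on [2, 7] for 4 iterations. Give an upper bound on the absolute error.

Bisection error bound: |error| ≤ (b-a)/2^n
|error| ≤ (7 - 2)/2^4 = 5/2^4
|error| ≤ 0.3125000000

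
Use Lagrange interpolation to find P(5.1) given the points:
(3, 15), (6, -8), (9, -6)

Lagrange interpolation formula:
P(x) = Σ yᵢ × Lᵢ(x)
where Lᵢ(x) = Π_{j≠i} (x - xⱼ)/(xᵢ - xⱼ)

L_0(5.1) = (5.1 - 6)/(3 - 6) × (5.1 - 9)/(3 - 9) = 0.195000
L_1(5.1) = (5.1 - 3)/(6 - 3) × (5.1 - 9)/(6 - 9) = 0.910000
L_2(5.1) = (5.1 - 3)/(9 - 3) × (5.1 - 6)/(9 - 6) = -0.105000

P(5.1) = 15×L_0(5.1) + (-8)×L_1(5.1) + (-6)×L_2(5.1)
P(5.1) = -3.725000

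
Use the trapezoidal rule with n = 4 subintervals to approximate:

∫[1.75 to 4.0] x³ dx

f(x) = x³
a = 1.75, b = 4.0, n = 4
h = (b - a)/n = 0.562500

Trapezoidal rule: (h/2)[f(x₀) + 2f(x₁) + 2f(x₂) + ... + f(xₙ)]

x_0 = 1.7500, f(x_0) = 5.359375, coefficient = 1
x_1 = 2.3125, f(x_1) = 12.366455, coefficient = 2
x_2 = 2.8750, f(x_2) = 23.763672, coefficient = 2
x_3 = 3.4375, f(x_3) = 40.618896, coefficient = 2
x_4 = 4.0000, f(x_4) = 64.000000, coefficient = 1

I ≈ (0.562500/2) × 222.857422 = 62.678650
Exact value: 61.655273
Error: 1.023376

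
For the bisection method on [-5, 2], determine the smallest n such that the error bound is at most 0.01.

We need (b-a)/2^n ≤ 0.01
(2 - (-5))/2^n ≤ 0.01
7/2^n ≤ 0.01
2^n ≥ 700
n ≥ log₂(700) = 9.45
n ≥ 10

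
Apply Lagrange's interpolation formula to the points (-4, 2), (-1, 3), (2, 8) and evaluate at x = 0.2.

Lagrange interpolation formula:
P(x) = Σ yᵢ × Lᵢ(x)
where Lᵢ(x) = Π_{j≠i} (x - xⱼ)/(xᵢ - xⱼ)

L_0(0.2) = (0.2 - (-1))/(-4 - (-1)) × (0.2 - 2)/(-4 - 2) = -0.120000
L_1(0.2) = (0.2 - (-4))/(-1 - (-4)) × (0.2 - 2)/(-1 - 2) = 0.840000
L_2(0.2) = (0.2 - (-4))/(2 - (-4)) × (0.2 - (-1))/(2 - (-1)) = 0.280000

P(0.2) = 2×L_0(0.2) + 3×L_1(0.2) + 8×L_2(0.2)
P(0.2) = 4.520000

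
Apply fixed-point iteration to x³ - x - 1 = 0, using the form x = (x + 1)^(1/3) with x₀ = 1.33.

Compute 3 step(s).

Equation: x³ - x - 1 = 0
Fixed-point form: x = (x + 1)^(1/3)
x₀ = 1.33

x_1 = g(1.330000) = 1.325721
x_2 = g(1.325721) = 1.324908
x_3 = g(1.324908) = 1.324754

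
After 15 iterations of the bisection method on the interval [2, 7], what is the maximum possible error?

Bisection error bound: |error| ≤ (b-a)/2^n
|error| ≤ (7 - 2)/2^15 = 5/2^15
|error| ≤ 0.0001525879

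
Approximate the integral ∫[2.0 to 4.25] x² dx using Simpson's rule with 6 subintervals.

f(x) = x²
a = 2.0, b = 4.25, n = 6
h = (b - a)/n = 0.375000

Simpson's rule: (h/3)[f(x₀) + 4f(x₁) + 2f(x₂) + ... + f(xₙ)]

x_0 = 2.0000, f(x_0) = 4.000000, coefficient = 1
x_1 = 2.3750, f(x_1) = 5.640625, coefficient = 4
x_2 = 2.7500, f(x_2) = 7.562500, coefficient = 2
x_3 = 3.1250, f(x_3) = 9.765625, coefficient = 4
x_4 = 3.5000, f(x_4) = 12.250000, coefficient = 2
x_5 = 3.8750, f(x_5) = 15.015625, coefficient = 4
x_6 = 4.2500, f(x_6) = 18.062500, coefficient = 1

I ≈ (0.375000/3) × 183.375000 = 22.921875
Exact value: 22.921875
Error: 0.000000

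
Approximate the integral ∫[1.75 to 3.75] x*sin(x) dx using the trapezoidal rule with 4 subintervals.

f(x) = x*sin(x)
a = 1.75, b = 3.75, n = 4
h = (b - a)/n = 0.500000

Trapezoidal rule: (h/2)[f(x₀) + 2f(x₁) + 2f(x₂) + ... + f(xₙ)]

x_0 = 1.7500, f(x_0) = 1.721975, coefficient = 1
x_1 = 2.2500, f(x_1) = 1.750665, coefficient = 2
x_2 = 2.7500, f(x_2) = 1.049568, coefficient = 2
x_3 = 3.2500, f(x_3) = -0.351634, coefficient = 2
x_4 = 3.7500, f(x_4) = -2.143355, coefficient = 1

I ≈ (0.500000/2) × 4.475817 = 1.118954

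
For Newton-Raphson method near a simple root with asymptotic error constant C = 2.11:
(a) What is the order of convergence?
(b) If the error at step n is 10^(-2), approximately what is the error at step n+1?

(a) Newton-Raphson has quadratic (order 2) convergence near simple roots.
    This means |e_{n+1}| ≈ C|e_n|².

(b) With |e_n| = 10^(-2) and C = 2.11:
    |e_{n+1}| ≈ 2.11 × (10^(-2))² = 2.11 × 10^(-4)

(a) 2 (quadratic); (b) |e_{n+1}| ≈ 2.110e-04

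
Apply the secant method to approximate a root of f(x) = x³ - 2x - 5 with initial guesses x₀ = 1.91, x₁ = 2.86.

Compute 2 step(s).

f(x) = x³ - 2x - 5
x₀ = 1.91, x₁ = 2.86

Secant formula: x_{n+1} = x_n - f(x_n)(x_n - x_{n-1})/(f(x_n) - f(x_{n-1}))

Iteration 1:
  f(1.910000) = -1.852129
  f(2.860000) = 12.673656
  x_2 = 2.860000 - 12.673656×(2.860000 - 1.910000)/(12.673656 - (-1.852129))
       = 2.031131
Iteration 2:
  f(2.860000) = 12.673656
  f(2.031131) = -0.682845
  x_3 = 2.031131 - (-0.682845)×(2.031131 - 2.860000)/(-0.682845 - 12.673656)
       = 2.073507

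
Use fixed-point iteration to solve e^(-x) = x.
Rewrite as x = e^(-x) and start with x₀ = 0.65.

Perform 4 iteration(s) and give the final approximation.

Equation: e^(-x) = x
Fixed-point form: x = e^(-x)
x₀ = 0.65

x_1 = g(0.650000) = 0.522046
x_2 = g(0.522046) = 0.593306
x_3 = g(0.593306) = 0.552498
x_4 = g(0.552498) = 0.575510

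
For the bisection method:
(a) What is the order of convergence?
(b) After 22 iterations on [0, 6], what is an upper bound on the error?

(a) Bisection has linear (order 1) convergence; the error is halved each step.

(b) Error bound = (b-a)/2^n = (6 - 0)/2^{22}
    = 6/2^{22}

(a) 1 (linear); (b) error ≤ 1.43e-06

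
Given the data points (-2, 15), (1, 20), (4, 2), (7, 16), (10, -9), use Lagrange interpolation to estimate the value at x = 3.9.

Lagrange interpolation formula:
P(x) = Σ yᵢ × Lᵢ(x)
where Lᵢ(x) = Π_{j≠i} (x - xⱼ)/(xᵢ - xⱼ)

L_0(3.9) = (3.9 - 1)/(-2 - 1) × (3.9 - 4)/(-2 - 4) × (3.9 - 7)/(-2 - 7) × (3.9 - 10)/(-2 - 10) = -0.002821
L_1(3.9) = (3.9 - (-2))/(1 - (-2)) × (3.9 - 4)/(1 - 4) × (3.9 - 7)/(1 - 7) × (3.9 - 10)/(1 - 10) = 0.022957
L_2(3.9) = (3.9 - (-2))/(4 - (-2)) × (3.9 - 1)/(4 - 1) × (3.9 - 7)/(4 - 7) × (3.9 - 10)/(4 - 10) = 0.998611
L_3(3.9) = (3.9 - (-2))/(7 - (-2)) × (3.9 - 1)/(7 - 1) × (3.9 - 4)/(7 - 4) × (3.9 - 10)/(7 - 10) = -0.021476
L_4(3.9) = (3.9 - (-2))/(10 - (-2)) × (3.9 - 1)/(10 - 1) × (3.9 - 4)/(10 - 4) × (3.9 - 7)/(10 - 7) = 0.002728

P(3.9) = 15×L_0(3.9) + 20×L_1(3.9) + 2×L_2(3.9) + 16×L_3(3.9) + (-9)×L_4(3.9)
P(3.9) = 2.045876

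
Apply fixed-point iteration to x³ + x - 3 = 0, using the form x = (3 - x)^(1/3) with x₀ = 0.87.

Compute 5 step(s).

Equation: x³ + x - 3 = 0
Fixed-point form: x = (3 - x)^(1/3)
x₀ = 0.87

x_1 = g(0.870000) = 1.286648
x_2 = g(1.286648) = 1.196600
x_3 = g(1.196600) = 1.217206
x_4 = g(1.217206) = 1.212552
x_5 = g(1.212552) = 1.213606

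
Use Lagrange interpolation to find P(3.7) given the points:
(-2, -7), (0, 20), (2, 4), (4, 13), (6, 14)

Lagrange interpolation formula:
P(x) = Σ yᵢ × Lᵢ(x)
where Lᵢ(x) = Π_{j≠i} (x - xⱼ)/(xᵢ - xⱼ)

L_0(3.7) = (3.7 - 0)/(-2 - 0) × (3.7 - 2)/(-2 - 2) × (3.7 - 4)/(-2 - 4) × (3.7 - 6)/(-2 - 6) = 0.011302
L_1(3.7) = (3.7 - (-2))/(0 - (-2)) × (3.7 - 2)/(0 - 2) × (3.7 - 4)/(0 - 4) × (3.7 - 6)/(0 - 6) = -0.069647
L_2(3.7) = (3.7 - (-2))/(2 - (-2)) × (3.7 - 0)/(2 - 0) × (3.7 - 4)/(2 - 4) × (3.7 - 6)/(2 - 6) = 0.227377
L_3(3.7) = (3.7 - (-2))/(4 - (-2)) × (3.7 - 0)/(4 - 0) × (3.7 - 2)/(4 - 2) × (3.7 - 6)/(4 - 6) = 0.858978
L_4(3.7) = (3.7 - (-2))/(6 - (-2)) × (3.7 - 0)/(6 - 0) × (3.7 - 2)/(6 - 2) × (3.7 - 4)/(6 - 4) = -0.028010

P(3.7) = (-7)×L_0(3.7) + 20×L_1(3.7) + 4×L_2(3.7) + 13×L_3(3.7) + 14×L_4(3.7)
P(3.7) = 10.212026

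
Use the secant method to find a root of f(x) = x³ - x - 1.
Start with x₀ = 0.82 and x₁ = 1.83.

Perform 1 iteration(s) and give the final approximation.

f(x) = x³ - x - 1
x₀ = 0.82, x₁ = 1.83

Secant formula: x_{n+1} = x_n - f(x_n)(x_n - x_{n-1})/(f(x_n) - f(x_{n-1}))

Iteration 1:
  f(0.820000) = -1.268632
  f(1.830000) = 3.298487
  x_2 = 1.830000 - 3.298487×(1.830000 - 0.820000)/(3.298487 - (-1.268632))
       = 1.100553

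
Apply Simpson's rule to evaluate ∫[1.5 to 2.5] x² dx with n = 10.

f(x) = x²
a = 1.5, b = 2.5, n = 10
h = (b - a)/n = 0.100000

Simpson's rule: (h/3)[f(x₀) + 4f(x₁) + 2f(x₂) + ... + f(xₙ)]

x_0 = 1.5000, f(x_0) = 2.250000, coefficient = 1
x_1 = 1.6000, f(x_1) = 2.560000, coefficient = 4
x_2 = 1.7000, f(x_2) = 2.890000, coefficient = 2
x_3 = 1.8000, f(x_3) = 3.240000, coefficient = 4
x_4 = 1.9000, f(x_4) = 3.610000, coefficient = 2
x_5 = 2.0000, f(x_5) = 4.000000, coefficient = 4
x_6 = 2.1000, f(x_6) = 4.410000, coefficient = 2
x_7 = 2.2000, f(x_7) = 4.840000, coefficient = 4
x_8 = 2.3000, f(x_8) = 5.290000, coefficient = 2
x_9 = 2.4000, f(x_9) = 5.760000, coefficient = 4
x_10 = 2.5000, f(x_10) = 6.250000, coefficient = 1

I ≈ (0.100000/3) × 122.500000 = 4.083333
Exact value: 4.083333
Error: 0.000000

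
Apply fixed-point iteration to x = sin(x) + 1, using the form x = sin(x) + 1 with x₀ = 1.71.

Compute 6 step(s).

Equation: x = sin(x) + 1
Fixed-point form: x = sin(x) + 1
x₀ = 1.71

x_1 = g(1.710000) = 1.990327
x_2 = g(1.990327) = 1.913280
x_3 = g(1.913280) = 1.941923
x_4 = g(1.941923) = 1.931919
x_5 = g(1.931919) = 1.935501
x_6 = g(1.935501) = 1.934229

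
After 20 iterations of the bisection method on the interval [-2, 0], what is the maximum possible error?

Bisection error bound: |error| ≤ (b-a)/2^n
|error| ≤ (0 - (-2))/2^20 = 2/2^20
|error| ≤ 0.0000019073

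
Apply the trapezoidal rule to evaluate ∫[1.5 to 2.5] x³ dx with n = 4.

f(x) = x³
a = 1.5, b = 2.5, n = 4
h = (b - a)/n = 0.250000

Trapezoidal rule: (h/2)[f(x₀) + 2f(x₁) + 2f(x₂) + ... + f(xₙ)]

x_0 = 1.5000, f(x_0) = 3.375000, coefficient = 1
x_1 = 1.7500, f(x_1) = 5.359375, coefficient = 2
x_2 = 2.0000, f(x_2) = 8.000000, coefficient = 2
x_3 = 2.2500, f(x_3) = 11.390625, coefficient = 2
x_4 = 2.5000, f(x_4) = 15.625000, coefficient = 1

I ≈ (0.250000/2) × 68.500000 = 8.562500
Exact value: 8.500000
Error: 0.062500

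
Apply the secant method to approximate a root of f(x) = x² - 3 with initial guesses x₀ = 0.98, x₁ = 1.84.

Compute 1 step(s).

f(x) = x² - 3
x₀ = 0.98, x₁ = 1.84

Secant formula: x_{n+1} = x_n - f(x_n)(x_n - x_{n-1})/(f(x_n) - f(x_{n-1}))

Iteration 1:
  f(0.980000) = -2.039600
  f(1.840000) = 0.385600
  x_2 = 1.840000 - 0.385600×(1.840000 - 0.980000)/(0.385600 - (-2.039600))
       = 1.703262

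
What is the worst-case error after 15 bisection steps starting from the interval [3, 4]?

Bisection error bound: |error| ≤ (b-a)/2^n
|error| ≤ (4 - 3)/2^15 = 1/2^15
|error| ≤ 0.0000305176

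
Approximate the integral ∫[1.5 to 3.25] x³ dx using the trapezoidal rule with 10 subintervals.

f(x) = x³
a = 1.5, b = 3.25, n = 10
h = (b - a)/n = 0.175000

Trapezoidal rule: (h/2)[f(x₀) + 2f(x₁) + 2f(x₂) + ... + f(xₙ)]

x_0 = 1.5000, f(x_0) = 3.375000, coefficient = 1
x_1 = 1.6750, f(x_1) = 4.699422, coefficient = 2
x_2 = 1.8500, f(x_2) = 6.331625, coefficient = 2
x_3 = 2.0250, f(x_3) = 8.303766, coefficient = 2
x_4 = 2.2000, f(x_4) = 10.648000, coefficient = 2
x_5 = 2.3750, f(x_5) = 13.396484, coefficient = 2
x_6 = 2.5500, f(x_6) = 16.581375, coefficient = 2
x_7 = 2.7250, f(x_7) = 20.234828, coefficient = 2
x_8 = 2.9000, f(x_8) = 24.389000, coefficient = 2
x_9 = 3.0750, f(x_9) = 29.076047, coefficient = 2
x_10 = 3.2500, f(x_10) = 34.328125, coefficient = 1

I ≈ (0.175000/2) × 305.024219 = 26.689619
Exact value: 26.625977
Error: 0.063643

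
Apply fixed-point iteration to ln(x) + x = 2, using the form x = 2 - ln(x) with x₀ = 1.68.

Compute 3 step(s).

Equation: ln(x) + x = 2
Fixed-point form: x = 2 - ln(x)
x₀ = 1.68

x_1 = g(1.680000) = 1.481206
x_2 = g(1.481206) = 1.607143
x_3 = g(1.607143) = 1.525542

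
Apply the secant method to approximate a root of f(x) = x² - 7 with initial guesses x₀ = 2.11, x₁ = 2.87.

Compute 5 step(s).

f(x) = x² - 7
x₀ = 2.11, x₁ = 2.87

Secant formula: x_{n+1} = x_n - f(x_n)(x_n - x_{n-1})/(f(x_n) - f(x_{n-1}))

Iteration 1:
  f(2.110000) = -2.547900
  f(2.870000) = 1.236900
  x_2 = 2.870000 - 1.236900×(2.870000 - 2.110000)/(1.236900 - (-2.547900))
       = 2.621627
Iteration 2:
  f(2.870000) = 1.236900
  f(2.621627) = -0.127074
  x_3 = 2.621627 - (-0.127074)×(2.621627 - 2.870000)/(-0.127074 - 1.236900)
       = 2.644766
Iteration 3:
  f(2.621627) = -0.127074
  f(2.644766) = -0.005212
  x_4 = 2.644766 - (-0.005212)×(2.644766 - 2.621627)/(-0.005212 - (-0.127074))
       = 2.645756
Iteration 4:
  f(2.644766) = -0.005212
  f(2.645756) = 0.000024
  x_5 = 2.645756 - 0.000024×(2.645756 - 2.644766)/(0.000024 - (-0.005212))
       = 2.645751
Iteration 5:
  f(2.645756) = 0.000024
  f(2.645751) = 0.000000
  x_6 = 2.645751 - 0.000000×(2.645751 - 2.645756)/(0.000000 - 0.000024)
       = 2.645751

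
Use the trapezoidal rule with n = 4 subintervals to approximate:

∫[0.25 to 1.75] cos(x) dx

f(x) = cos(x)
a = 0.25, b = 1.75, n = 4
h = (b - a)/n = 0.375000

Trapezoidal rule: (h/2)[f(x₀) + 2f(x₁) + 2f(x₂) + ... + f(xₙ)]

x_0 = 0.2500, f(x_0) = 0.968912, coefficient = 1
x_1 = 0.6250, f(x_1) = 0.810963, coefficient = 2
x_2 = 1.0000, f(x_2) = 0.540302, coefficient = 2
x_3 = 1.3750, f(x_3) = 0.194548, coefficient = 2
x_4 = 1.7500, f(x_4) = -0.178246, coefficient = 1

I ≈ (0.375000/2) × 3.882293 = 0.727930
Exact value: 0.736582
Error: 0.008652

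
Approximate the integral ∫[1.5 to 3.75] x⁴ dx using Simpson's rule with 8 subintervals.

f(x) = x⁴
a = 1.5, b = 3.75, n = 8
h = (b - a)/n = 0.281250

Simpson's rule: (h/3)[f(x₀) + 4f(x₁) + 2f(x₂) + ... + f(xₙ)]

x_0 = 1.5000, f(x_0) = 5.062500, coefficient = 1
x_1 = 1.7812, f(x_1) = 10.066987, coefficient = 4
x_2 = 2.0625, f(x_2) = 18.095718, coefficient = 2
x_3 = 2.3438, f(x_3) = 30.174851, coefficient = 4
x_4 = 2.6250, f(x_4) = 47.480713, coefficient = 2
x_5 = 2.9062, f(x_5) = 71.339799, coefficient = 4
x_6 = 3.1875, f(x_6) = 103.228775, coefficient = 2
x_7 = 3.4688, f(x_7) = 144.774476, coefficient = 4
x_8 = 3.7500, f(x_8) = 197.753906, coefficient = 1

I ≈ (0.281250/3) × 1565.851273 = 146.798557
Exact value: 146.796680
Error: 0.001877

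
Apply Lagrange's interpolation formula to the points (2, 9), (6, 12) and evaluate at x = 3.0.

Lagrange interpolation formula:
P(x) = Σ yᵢ × Lᵢ(x)
where Lᵢ(x) = Π_{j≠i} (x - xⱼ)/(xᵢ - xⱼ)

L_0(3.0) = (3.0 - 6)/(2 - 6) = 0.750000
L_1(3.0) = (3.0 - 2)/(6 - 2) = 0.250000

P(3.0) = 9×L_0(3.0) + 12×L_1(3.0)
P(3.0) = 9.750000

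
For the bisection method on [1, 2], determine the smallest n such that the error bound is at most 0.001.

We need (b-a)/2^n ≤ 0.001
(2 - 1)/2^n ≤ 0.001
1/2^n ≤ 0.001
2^n ≥ 1000
n ≥ log₂(1000) = 9.97
n ≥ 10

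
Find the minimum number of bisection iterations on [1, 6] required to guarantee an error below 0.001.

We need (b-a)/2^n ≤ 0.001
(6 - 1)/2^n ≤ 0.001
5/2^n ≤ 0.001
2^n ≥ 5000
n ≥ log₂(5000) = 12.29
n ≥ 13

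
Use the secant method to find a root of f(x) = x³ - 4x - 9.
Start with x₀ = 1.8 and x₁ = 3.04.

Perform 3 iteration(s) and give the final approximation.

f(x) = x³ - 4x - 9
x₀ = 1.8, x₁ = 3.04

Secant formula: x_{n+1} = x_n - f(x_n)(x_n - x_{n-1})/(f(x_n) - f(x_{n-1}))

Iteration 1:
  f(1.800000) = -10.368000
  f(3.040000) = 6.934464
  x_2 = 3.040000 - 6.934464×(3.040000 - 1.800000)/(6.934464 - (-10.368000))
       = 2.543034
Iteration 2:
  f(3.040000) = 6.934464
  f(2.543034) = -2.726279
  x_3 = 2.543034 - (-2.726279)×(2.543034 - 3.040000)/(-2.726279 - 6.934464)
       = 2.683279
Iteration 3:
  f(2.543034) = -2.726279
  f(2.683279) = -0.413549
  x_4 = 2.683279 - (-0.413549)×(2.683279 - 2.543034)/(-0.413549 - (-2.726279))
       = 2.708356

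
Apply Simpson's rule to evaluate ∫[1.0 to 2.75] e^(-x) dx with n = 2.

f(x) = e^(-x)
a = 1.0, b = 2.75, n = 2
h = (b - a)/n = 0.875000

Simpson's rule: (h/3)[f(x₀) + 4f(x₁) + 2f(x₂) + ... + f(xₙ)]

x_0 = 1.0000, f(x_0) = 0.367879, coefficient = 1
x_1 = 1.8750, f(x_1) = 0.153355, coefficient = 4
x_2 = 2.7500, f(x_2) = 0.063928, coefficient = 1

I ≈ (0.875000/3) × 1.045227 = 0.304858
Exact value: 0.303952
Error: 0.000906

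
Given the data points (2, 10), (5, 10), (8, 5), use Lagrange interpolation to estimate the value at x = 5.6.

Lagrange interpolation formula:
P(x) = Σ yᵢ × Lᵢ(x)
where Lᵢ(x) = Π_{j≠i} (x - xⱼ)/(xᵢ - xⱼ)

L_0(5.6) = (5.6 - 5)/(2 - 5) × (5.6 - 8)/(2 - 8) = -0.080000
L_1(5.6) = (5.6 - 2)/(5 - 2) × (5.6 - 8)/(5 - 8) = 0.960000
L_2(5.6) = (5.6 - 2)/(8 - 2) × (5.6 - 5)/(8 - 5) = 0.120000

P(5.6) = 10×L_0(5.6) + 10×L_1(5.6) + 5×L_2(5.6)
P(5.6) = 9.400000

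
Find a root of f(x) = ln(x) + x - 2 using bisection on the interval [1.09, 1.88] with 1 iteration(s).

f(x) = ln(x) + x - 2
Initial interval: [1.09, 1.88]

Iteration 1:
  c_1 = (1.090000 + 1.880000)/2 = 1.485000
  f(c_1) = f(1.485000) = -0.119585
  f(a) × f(c) ≥ 0, new interval: [1.485000, 1.880000]

After 1 iteration(s), the approximation is c_1 = 1.485000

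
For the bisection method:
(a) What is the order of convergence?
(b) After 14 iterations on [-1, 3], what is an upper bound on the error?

(a) Bisection has linear (order 1) convergence; the error is halved each step.

(b) Error bound = (b-a)/2^n = (3 - (-1))/2^{14}
    = 4/2^{14}

(a) 1 (linear); (b) error ≤ 2.44e-04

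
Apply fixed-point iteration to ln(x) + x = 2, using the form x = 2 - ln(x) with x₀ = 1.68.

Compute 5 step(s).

Equation: ln(x) + x = 2
Fixed-point form: x = 2 - ln(x)
x₀ = 1.68

x_1 = g(1.680000) = 1.481206
x_2 = g(1.481206) = 1.607143
x_3 = g(1.607143) = 1.525542
x_4 = g(1.525542) = 1.577650
x_5 = g(1.577650) = 1.544063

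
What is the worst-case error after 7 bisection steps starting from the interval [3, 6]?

Bisection error bound: |error| ≤ (b-a)/2^n
|error| ≤ (6 - 3)/2^7 = 3/2^7
|error| ≤ 0.0234375000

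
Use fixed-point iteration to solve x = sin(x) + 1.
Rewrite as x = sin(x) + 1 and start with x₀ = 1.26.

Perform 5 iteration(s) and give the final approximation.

Equation: x = sin(x) + 1
Fixed-point form: x = sin(x) + 1
x₀ = 1.26

x_1 = g(1.260000) = 1.952090
x_2 = g(1.952090) = 1.928184
x_3 = g(1.928184) = 1.936814
x_4 = g(1.936814) = 1.933760
x_5 = g(1.933760) = 1.934849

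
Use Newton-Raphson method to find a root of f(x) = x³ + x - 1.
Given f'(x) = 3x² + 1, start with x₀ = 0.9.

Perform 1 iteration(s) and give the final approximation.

f(x) = x³ + x - 1
f'(x) = 3x² + 1
x₀ = 0.9

Newton-Raphson formula: x_{n+1} = x_n - f(x_n)/f'(x_n)

Iteration 1:
  f(0.900000) = 0.629000
  f'(0.900000) = 3.430000
  x_1 = 0.900000 - 0.629000/3.430000 = 0.716618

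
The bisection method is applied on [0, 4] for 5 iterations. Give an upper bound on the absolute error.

Bisection error bound: |error| ≤ (b-a)/2^n
|error| ≤ (4 - 0)/2^5 = 4/2^5
|error| ≤ 0.1250000000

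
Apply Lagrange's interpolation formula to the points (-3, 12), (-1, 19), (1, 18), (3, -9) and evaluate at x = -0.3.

Lagrange interpolation formula:
P(x) = Σ yᵢ × Lᵢ(x)
where Lᵢ(x) = Π_{j≠i} (x - xⱼ)/(xᵢ - xⱼ)

L_0(-0.3) = (-0.3 - (-1))/(-3 - (-1)) × (-0.3 - 1)/(-3 - 1) × (-0.3 - 3)/(-3 - 3) = -0.062562
L_1(-0.3) = (-0.3 - (-3))/(-1 - (-3)) × (-0.3 - 1)/(-1 - 1) × (-0.3 - 3)/(-1 - 3) = 0.723938
L_2(-0.3) = (-0.3 - (-3))/(1 - (-3)) × (-0.3 - (-1))/(1 - (-1)) × (-0.3 - 3)/(1 - 3) = 0.389812
L_3(-0.3) = (-0.3 - (-3))/(3 - (-3)) × (-0.3 - (-1))/(3 - (-1)) × (-0.3 - 1)/(3 - 1) = -0.051188

P(-0.3) = 12×L_0(-0.3) + 19×L_1(-0.3) + 18×L_2(-0.3) + (-9)×L_3(-0.3)
P(-0.3) = 20.481375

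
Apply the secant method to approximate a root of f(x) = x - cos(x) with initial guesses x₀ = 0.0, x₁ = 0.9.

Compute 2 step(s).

f(x) = x - cos(x)
x₀ = 0.0, x₁ = 0.9

Secant formula: x_{n+1} = x_n - f(x_n)(x_n - x_{n-1})/(f(x_n) - f(x_{n-1}))

Iteration 1:
  f(0.000000) = -1.000000
  f(0.900000) = 0.278390
  x_2 = 0.900000 - 0.278390×(0.900000 - 0.000000)/(0.278390 - (-1.000000))
       = 0.704010
Iteration 2:
  f(0.900000) = 0.278390
  f(0.704010) = -0.058242
  x_3 = 0.704010 - (-0.058242)×(0.704010 - 0.900000)/(-0.058242 - 0.278390)
       = 0.737919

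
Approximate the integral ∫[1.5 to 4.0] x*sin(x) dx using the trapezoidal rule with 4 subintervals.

f(x) = x*sin(x)
a = 1.5, b = 4.0, n = 4
h = (b - a)/n = 0.625000

Trapezoidal rule: (h/2)[f(x₀) + 2f(x₁) + 2f(x₂) + ... + f(xₙ)]

x_0 = 1.5000, f(x_0) = 1.496242, coefficient = 1
x_1 = 2.1250, f(x_1) = 1.806930, coefficient = 2
x_2 = 2.7500, f(x_2) = 1.049568, coefficient = 2
x_3 = 3.3750, f(x_3) = -0.780617, coefficient = 2
x_4 = 4.0000, f(x_4) = -3.027210, coefficient = 1

I ≈ (0.625000/2) × 2.620794 = 0.818998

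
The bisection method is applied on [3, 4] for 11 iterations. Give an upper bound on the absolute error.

Bisection error bound: |error| ≤ (b-a)/2^n
|error| ≤ (4 - 3)/2^11 = 1/2^11
|error| ≤ 0.0004882812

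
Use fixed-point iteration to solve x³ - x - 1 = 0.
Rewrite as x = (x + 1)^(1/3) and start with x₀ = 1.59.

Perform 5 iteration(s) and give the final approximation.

Equation: x³ - x - 1 = 0
Fixed-point form: x = (x + 1)^(1/3)
x₀ = 1.59

x_1 = g(1.590000) = 1.373304
x_2 = g(1.373304) = 1.333883
x_3 = g(1.333883) = 1.326457
x_4 = g(1.326457) = 1.325048
x_5 = g(1.325048) = 1.324781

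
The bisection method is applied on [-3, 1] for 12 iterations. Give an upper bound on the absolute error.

Bisection error bound: |error| ≤ (b-a)/2^n
|error| ≤ (1 - (-3))/2^12 = 4/2^12
|error| ≤ 0.0009765625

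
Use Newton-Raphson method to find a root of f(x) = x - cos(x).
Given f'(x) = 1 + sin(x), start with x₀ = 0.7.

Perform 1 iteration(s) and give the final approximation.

f(x) = x - cos(x)
f'(x) = 1 + sin(x)
x₀ = 0.7

Newton-Raphson formula: x_{n+1} = x_n - f(x_n)/f'(x_n)

Iteration 1:
  f(0.700000) = -0.064842
  f'(0.700000) = 1.644218
  x_1 = 0.700000 - (-0.064842)/1.644218 = 0.739436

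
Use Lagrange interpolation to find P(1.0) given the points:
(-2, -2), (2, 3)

Lagrange interpolation formula:
P(x) = Σ yᵢ × Lᵢ(x)
where Lᵢ(x) = Π_{j≠i} (x - xⱼ)/(xᵢ - xⱼ)

L_0(1.0) = (1.0 - 2)/(-2 - 2) = 0.250000
L_1(1.0) = (1.0 - (-2))/(2 - (-2)) = 0.750000

P(1.0) = (-2)×L_0(1.0) + 3×L_1(1.0)
P(1.0) = 1.750000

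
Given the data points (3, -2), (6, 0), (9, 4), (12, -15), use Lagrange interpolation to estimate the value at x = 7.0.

Lagrange interpolation formula:
P(x) = Σ yᵢ × Lᵢ(x)
where Lᵢ(x) = Π_{j≠i} (x - xⱼ)/(xᵢ - xⱼ)

L_0(7.0) = (7.0 - 6)/(3 - 6) × (7.0 - 9)/(3 - 9) × (7.0 - 12)/(3 - 12) = -0.061728
L_1(7.0) = (7.0 - 3)/(6 - 3) × (7.0 - 9)/(6 - 9) × (7.0 - 12)/(6 - 12) = 0.740741
L_2(7.0) = (7.0 - 3)/(9 - 3) × (7.0 - 6)/(9 - 6) × (7.0 - 12)/(9 - 12) = 0.370370
L_3(7.0) = (7.0 - 3)/(12 - 3) × (7.0 - 6)/(12 - 6) × (7.0 - 9)/(12 - 9) = -0.049383

P(7.0) = (-2)×L_0(7.0) + 0×L_1(7.0) + 4×L_2(7.0) + (-15)×L_3(7.0)
P(7.0) = 2.345679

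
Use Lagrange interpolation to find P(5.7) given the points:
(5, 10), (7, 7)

Lagrange interpolation formula:
P(x) = Σ yᵢ × Lᵢ(x)
where Lᵢ(x) = Π_{j≠i} (x - xⱼ)/(xᵢ - xⱼ)

L_0(5.7) = (5.7 - 7)/(5 - 7) = 0.650000
L_1(5.7) = (5.7 - 5)/(7 - 5) = 0.350000

P(5.7) = 10×L_0(5.7) + 7×L_1(5.7)
P(5.7) = 8.950000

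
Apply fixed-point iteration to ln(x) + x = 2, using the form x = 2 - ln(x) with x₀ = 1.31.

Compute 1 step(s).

Equation: ln(x) + x = 2
Fixed-point form: x = 2 - ln(x)
x₀ = 1.31

x_1 = g(1.310000) = 1.729973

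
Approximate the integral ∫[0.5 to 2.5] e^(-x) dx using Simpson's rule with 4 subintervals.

f(x) = e^(-x)
a = 0.5, b = 2.5, n = 4
h = (b - a)/n = 0.500000

Simpson's rule: (h/3)[f(x₀) + 4f(x₁) + 2f(x₂) + ... + f(xₙ)]

x_0 = 0.5000, f(x_0) = 0.606531, coefficient = 1
x_1 = 1.0000, f(x_1) = 0.367879, coefficient = 4
x_2 = 1.5000, f(x_2) = 0.223130, coefficient = 2
x_3 = 2.0000, f(x_3) = 0.135335, coefficient = 4
x_4 = 2.5000, f(x_4) = 0.082085, coefficient = 1

I ≈ (0.500000/3) × 3.147735 = 0.524622
Exact value: 0.524446
Error: 0.000177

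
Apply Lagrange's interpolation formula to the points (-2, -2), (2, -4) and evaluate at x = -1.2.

Lagrange interpolation formula:
P(x) = Σ yᵢ × Lᵢ(x)
where Lᵢ(x) = Π_{j≠i} (x - xⱼ)/(xᵢ - xⱼ)

L_0(-1.2) = (-1.2 - 2)/(-2 - 2) = 0.800000
L_1(-1.2) = (-1.2 - (-2))/(2 - (-2)) = 0.200000

P(-1.2) = (-2)×L_0(-1.2) + (-4)×L_1(-1.2)
P(-1.2) = -2.400000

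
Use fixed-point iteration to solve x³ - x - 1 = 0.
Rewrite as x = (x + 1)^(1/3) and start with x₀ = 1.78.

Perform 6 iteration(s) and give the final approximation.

Equation: x³ - x - 1 = 0
Fixed-point form: x = (x + 1)^(1/3)
x₀ = 1.78

x_1 = g(1.780000) = 1.406096
x_2 = g(1.406096) = 1.339998
x_3 = g(1.339998) = 1.327614
x_4 = g(1.327614) = 1.325268
x_5 = g(1.325268) = 1.324822
x_6 = g(1.324822) = 1.324738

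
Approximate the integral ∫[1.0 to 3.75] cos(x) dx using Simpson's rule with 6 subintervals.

f(x) = cos(x)
a = 1.0, b = 3.75, n = 6
h = (b - a)/n = 0.458333

Simpson's rule: (h/3)[f(x₀) + 4f(x₁) + 2f(x₂) + ... + f(xₙ)]

x_0 = 1.0000, f(x_0) = 0.540302, coefficient = 1
x_1 = 1.4583, f(x_1) = 0.112226, coefficient = 4
x_2 = 1.9167, f(x_2) = -0.339016, coefficient = 2
x_3 = 2.3750, f(x_3) = -0.720278, coefficient = 4
x_4 = 2.8333, f(x_4) = -0.952863, coefficient = 2
x_5 = 3.2917, f(x_5) = -0.988760, coefficient = 4
x_6 = 3.7500, f(x_6) = -0.820559, coefficient = 1

I ≈ (0.458333/3) × -9.251264 = -1.413388
Exact value: -1.413032
Error: 0.000355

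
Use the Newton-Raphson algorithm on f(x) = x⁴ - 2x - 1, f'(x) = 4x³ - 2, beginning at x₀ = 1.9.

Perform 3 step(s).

f(x) = x⁴ - 2x - 1
f'(x) = 4x³ - 2
x₀ = 1.9

Newton-Raphson formula: x_{n+1} = x_n - f(x_n)/f'(x_n)

Iteration 1:
  f(1.900000) = 8.232100
  f'(1.900000) = 25.436000
  x_1 = 1.900000 - 8.232100/25.436000 = 1.576360
Iteration 2:
  f(1.576360) = 2.022066
  f'(1.576360) = 13.668465
  x_2 = 1.576360 - 2.022066/13.668465 = 1.428424
Iteration 3:
  f(1.428424) = 0.306361
  f'(1.428424) = 9.658190
  x_3 = 1.428424 - 0.306361/9.658190 = 1.396703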